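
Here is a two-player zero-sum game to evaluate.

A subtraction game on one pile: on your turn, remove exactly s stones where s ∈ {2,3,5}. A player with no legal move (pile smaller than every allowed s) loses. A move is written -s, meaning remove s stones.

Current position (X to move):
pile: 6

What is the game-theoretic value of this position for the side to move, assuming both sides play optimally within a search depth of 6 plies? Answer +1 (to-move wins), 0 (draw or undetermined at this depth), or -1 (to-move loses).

value(6, X) = +1

ply 1, X at 6 | -2=-1→4; -3=-1→3; -5=+1→1*
ply 2: 1 is terminal -1 (O); from 6 depth 6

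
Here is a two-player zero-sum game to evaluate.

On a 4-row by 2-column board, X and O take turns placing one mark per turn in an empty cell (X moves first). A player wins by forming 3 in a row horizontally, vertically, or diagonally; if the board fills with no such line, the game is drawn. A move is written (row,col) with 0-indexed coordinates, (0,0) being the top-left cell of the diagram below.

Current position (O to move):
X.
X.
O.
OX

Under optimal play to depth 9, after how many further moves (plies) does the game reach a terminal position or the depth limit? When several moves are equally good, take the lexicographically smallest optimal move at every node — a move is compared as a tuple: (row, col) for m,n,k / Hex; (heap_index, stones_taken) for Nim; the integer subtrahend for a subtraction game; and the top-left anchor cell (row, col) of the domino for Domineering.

PV length from [X./X./O./OX]: 3 plies

ply 1, O at X./X./O./OX | (0,1)=+0→XO/X./O./OX*; (1,1)=+0→X./XO/O./OX; (2,1)=+0→X./X./OO/OX
ply 2, X at XO/X./O./OX | (1,1)=+0→XO/XX/O./OX*; (2,1)=+0→XO/X./OX/OX
ply 3, O at XO/XX/O./OX | (2,1)=+0→XO/XX/OO/OX*
ply 4: XO/XX/OO/OX is terminal +0 (X); from X./X./O./OX depth 9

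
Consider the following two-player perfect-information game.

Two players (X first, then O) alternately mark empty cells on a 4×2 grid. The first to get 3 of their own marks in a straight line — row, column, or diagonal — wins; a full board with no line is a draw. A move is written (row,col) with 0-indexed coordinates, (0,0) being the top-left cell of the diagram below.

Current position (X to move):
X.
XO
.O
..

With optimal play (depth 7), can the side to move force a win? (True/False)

X winning at [X./XO/.O/..]: True

ply 1, X at X./XO/.O/.. | (0,1)=-1→XX/XO/.O/..; (2,0)=+1→X./XO/XO/..*; (3,0)=-1→X./XO/.O/X.; (3,1)=-1→X./XO/.O/.X
ply 2: X./XO/XO/.. is terminal -1 (O); from X./XO/.O/.. depth 7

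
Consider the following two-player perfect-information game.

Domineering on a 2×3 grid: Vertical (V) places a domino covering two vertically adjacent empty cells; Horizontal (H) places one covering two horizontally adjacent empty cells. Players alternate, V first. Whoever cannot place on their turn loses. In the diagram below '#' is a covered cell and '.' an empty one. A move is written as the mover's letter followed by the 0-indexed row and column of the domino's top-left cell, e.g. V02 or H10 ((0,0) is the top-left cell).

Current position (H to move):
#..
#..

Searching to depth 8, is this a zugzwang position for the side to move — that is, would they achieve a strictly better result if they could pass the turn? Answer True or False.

zugzwang(#../#.., H) = False

[#../#..] H move#1: H01:+1/###/#..*, H11:+1/#../###
[###/#..] end (terminal -1, V#2); searched #../#.. to 8
suppose H passes — search the same position with V to move:
pass> [#../#..] V move#1: V01:+1/##./##.*, V02:+1/#.#/#.#
pass> [##./##.] end (terminal -1, H#2); searched #../#.. to 8
for H: play +1, pass -1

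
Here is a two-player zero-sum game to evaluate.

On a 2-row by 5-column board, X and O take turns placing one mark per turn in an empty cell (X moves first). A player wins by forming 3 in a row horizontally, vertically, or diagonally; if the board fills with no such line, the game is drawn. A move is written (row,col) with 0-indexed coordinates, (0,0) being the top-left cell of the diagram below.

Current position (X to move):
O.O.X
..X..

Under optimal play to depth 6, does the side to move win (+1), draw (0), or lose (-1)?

value(O.O.X/..X.., X) = 0

[O.O.X/..X..] X move#1: (0,1):+0/OXO.X/..X..*, (0,3):-1/O.OXX/..X.., (1,0):-1/O.O.X/X.X.., (1,1):-1/O.O.X/.XX.., (1,3):-1/O.O.X/..XX., (1,4):-1/O.O.X/..X.X
[OXO.X/..X..] O move#2: (0,3):-1/OXOOX/..X.., (1,0):-1/OXO.X/O.X.., (1,1):+0/OXO.X/.OX..*, (1,3):+0/OXO.X/..XO., (1,4):-1/OXO.X/..X.O
[OXO.X/.OX..] X move#3: (0,3):+0/OXOXX/.OX..*, (1,0):+0/OXO.X/XOX.., (1,3):+0/OXO.X/.OXX., (1,4):+0/OXO.X/.OX.X
[OXOXX/.OX..] O move#4: (1,0):+0/OXOXX/OOX..*, (1,3):+0/OXOXX/.OXO., (1,4):+0/OXOXX/.OX.O
[OXOXX/OOX..] X move#5: (1,3):+0/OXOXX/OOXX.*, (1,4):+0/OXOXX/OOX.X
[OXOXX/OOXX.] O move#6: (1,4):+0/OXOXX/OOXXO*
[OXOXX/OOXXO] end (terminal +0, X#7); searched O.O.X/..X.. to 6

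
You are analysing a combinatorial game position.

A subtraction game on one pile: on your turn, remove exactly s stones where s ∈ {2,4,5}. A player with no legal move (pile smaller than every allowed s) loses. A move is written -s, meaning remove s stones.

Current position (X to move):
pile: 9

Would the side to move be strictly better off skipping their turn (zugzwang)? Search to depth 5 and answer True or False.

zugzwang(9, X) = False

ply 1, X at 9 | -2=+1→7*; -4=-1→5; -5=-1→4
ply 2, O at 7 | -2=-1→5*; -4=-1→3; -5=-1→2
ply 3, X at 5 | -2=-1→3; -4=+1→1*; -5=+1→0
ply 4: 1 is terminal -1 (O); from 9 depth 5
if X skipped the turn, O would face:
~ ply 1, O at 9 | -2=+1→7*; -4=-1→5; -5=-1→4
~ ply 2, X at 7 | -2=-1→5*; -4=-1→3; -5=-1→2
~ ply 3, O at 5 | -2=-1→3; -4=+1→1*; -5=+1→0
~ ply 4: 1 is terminal -1 (X); from 9 depth 5
compare (X): move=+1 vs pass=-1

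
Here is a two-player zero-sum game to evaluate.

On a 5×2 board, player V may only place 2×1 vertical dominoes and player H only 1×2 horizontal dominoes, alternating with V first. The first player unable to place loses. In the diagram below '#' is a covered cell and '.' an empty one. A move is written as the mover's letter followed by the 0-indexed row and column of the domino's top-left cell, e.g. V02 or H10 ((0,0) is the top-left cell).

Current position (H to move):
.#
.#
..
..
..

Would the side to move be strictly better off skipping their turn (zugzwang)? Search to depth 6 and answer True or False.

zugzwang(.#/.#/../../.., H) = False

[.#/.#/../../..] H move#1: H20:-1/.#/.#/##/../.., H30:+1/.#/.#/../##/..*, H40:-1/.#/.#/../../##
[.#/.#/../##/..] V move#2: V00:-1/##/##/../##/..*, V10:-1/.#/##/#./##/..
[##/##/../##/..] H move#3: H20:+1/##/##/##/##/..*, H40:+1/##/##/../##/##
[##/##/##/##/..] end (terminal -1, V#4); searched .#/.#/../../.. to 6
if H skipped the turn, V would face:
~ [.#/.#/../../..] V move#1: V00:-1/##/##/../../.., V10:-1/.#/##/#./../.., V20:+1/.#/.#/#./#./..*, V21:+1/.#/.#/.#/.#/.., V30:+1/.#/.#/../#./#., V31:+1/.#/.#/../.#/.#
~ [.#/.#/#./#./..] H move#2: H40:-1/.#/.#/#./#./##*
~ [.#/.#/#./#./##] V move#3: V00:+1/##/##/#./#./##*, V21:+1/.#/.#/##/##/##
~ [##/##/#./#./##] end (terminal -1, H#4); searched .#/.#/../../.. to 6
compare (H): move=+1 vs pass=-1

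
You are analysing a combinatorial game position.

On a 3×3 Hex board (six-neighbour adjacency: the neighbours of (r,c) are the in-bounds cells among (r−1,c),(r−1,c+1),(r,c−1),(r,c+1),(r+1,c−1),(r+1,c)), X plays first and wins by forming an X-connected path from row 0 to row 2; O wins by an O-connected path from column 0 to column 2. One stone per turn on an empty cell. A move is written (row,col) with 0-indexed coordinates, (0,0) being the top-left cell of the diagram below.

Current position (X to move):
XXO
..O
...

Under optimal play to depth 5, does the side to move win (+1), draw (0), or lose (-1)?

p1 X@[XXO/..O/...]: (1,0)[XXO/X.O/...]-1 (1,1)[XXO/.XO/...]+1* (2,0)[XXO/..O/X..]+1 (2,1)[XXO/..O/.X.]-1 (2,2)[XXO/..O/..X]-1
p2 O@[XXO/.XO/...]: (1,0)[XXO/OXO/...]-1* (2,0)[XXO/.XO/O..]-1 (2,1)[XXO/.XO/.O.]-1 (2,2)[XXO/.XO/..O]-1
p3 X@[XXO/OXO/...]: (2,0)[XXO/OXO/X..]+1* (2,1)[XXO/OXO/.X.]+1 (2,2)[XXO/OXO/..X]+1
p4 O@[XXO/OXO/X..] terminal -1; root [XXO/..O/...] d5

value(XXO/..O/..., X) = +1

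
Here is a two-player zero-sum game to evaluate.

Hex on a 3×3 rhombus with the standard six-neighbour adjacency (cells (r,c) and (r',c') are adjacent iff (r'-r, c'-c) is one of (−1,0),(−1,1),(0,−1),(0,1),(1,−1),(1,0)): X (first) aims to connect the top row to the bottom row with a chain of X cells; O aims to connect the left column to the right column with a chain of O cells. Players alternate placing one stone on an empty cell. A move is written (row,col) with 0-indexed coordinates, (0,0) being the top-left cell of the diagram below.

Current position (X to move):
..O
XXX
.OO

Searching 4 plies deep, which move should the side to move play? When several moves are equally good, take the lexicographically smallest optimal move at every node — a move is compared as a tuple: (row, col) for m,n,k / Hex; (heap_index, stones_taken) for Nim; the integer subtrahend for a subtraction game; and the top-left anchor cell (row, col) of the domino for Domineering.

X's best at [..O/XXX/.OO]: (2,0)

[..O/XXX/.OO] X move#1: (0,0):-1/X.O/XXX/.OO, (0,1):-1/.XO/XXX/.OO, (2,0):+1/..O/XXX/XOO*
[..O/XXX/XOO] O move#2: (0,0):-1/O.O/XXX/XOO*, (0,1):-1/.OO/XXX/XOO
[O.O/XXX/XOO] X move#3: (0,1):+1/OXO/XXX/XOO*
[OXO/XXX/XOO] end (terminal -1, O#4); searched ..O/XXX/.OO to 4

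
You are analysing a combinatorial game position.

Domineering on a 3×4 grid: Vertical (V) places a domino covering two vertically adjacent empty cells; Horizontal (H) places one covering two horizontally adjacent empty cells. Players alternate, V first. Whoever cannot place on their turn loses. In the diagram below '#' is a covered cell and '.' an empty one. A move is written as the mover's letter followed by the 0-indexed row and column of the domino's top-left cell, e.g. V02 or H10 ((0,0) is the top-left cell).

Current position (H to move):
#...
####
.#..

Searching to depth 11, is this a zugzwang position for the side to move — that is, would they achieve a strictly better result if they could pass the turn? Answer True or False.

zugzwang(#.../####/.#.., H) = False

[#.../####/.#..] H move#1: H01:+1/###./####/.#..*, H02:+1/#.##/####/.#.., H22:+1/#.../####/.###
[###./####/.#..] end (terminal -1, V#2); searched #.../####/.#.. to 11
pass branch (V moves first from the same position):
  | [#.../####/.#..] end (terminal -1, V#1); searched #.../####/.#.. to 11
H moving scores +1; H passing scores +1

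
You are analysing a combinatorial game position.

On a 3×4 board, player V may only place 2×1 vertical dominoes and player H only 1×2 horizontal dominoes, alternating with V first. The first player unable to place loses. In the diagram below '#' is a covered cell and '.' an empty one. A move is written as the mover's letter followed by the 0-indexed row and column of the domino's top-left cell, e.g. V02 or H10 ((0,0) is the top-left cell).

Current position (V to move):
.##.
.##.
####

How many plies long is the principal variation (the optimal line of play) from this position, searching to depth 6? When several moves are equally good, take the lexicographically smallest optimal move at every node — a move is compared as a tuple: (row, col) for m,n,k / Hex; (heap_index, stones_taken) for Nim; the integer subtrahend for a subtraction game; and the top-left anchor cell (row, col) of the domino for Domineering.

PV length from [.##./.##./####]: 1 ply

p1 V@[.##./.##./####]: V00[###./###./####]+1* V03[.###/.###/####]+1
p2 H@[###./###./####] terminal -1; root [.##./.##./####] d6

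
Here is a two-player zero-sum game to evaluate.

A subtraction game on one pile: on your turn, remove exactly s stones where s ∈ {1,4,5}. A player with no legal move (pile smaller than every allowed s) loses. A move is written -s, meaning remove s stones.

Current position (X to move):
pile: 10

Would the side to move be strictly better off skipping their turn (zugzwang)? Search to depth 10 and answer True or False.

zugzwang(10, X) = True

[10] X move#1: -1:-1/9*, -4:-1/6, -5:-1/5
[9] O move#2: -1:+1/8*, -4:-1/5, -5:-1/4
[8] X move#3: -1:-1/7*, -4:-1/4, -5:-1/3
[7] O move#4: -1:-1/6, -4:-1/3, -5:+1/2*
[2] X move#5: -1:-1/1*
[1] O move#6: -1:+1/0*
[0] end (terminal -1, X#7); searched 10 to 10
if X skipped the turn, O would face:
~ [10] O move#1: -1:-1/9*, -4:-1/6, -5:-1/5
~ [9] X move#2: -1:+1/8*, -4:-1/5, -5:-1/4
~ [8] O move#3: -1:-1/7*, -4:-1/4, -5:-1/3
~ [7] X move#4: -1:-1/6, -4:-1/3, -5:+1/2*
~ [2] O move#5: -1:-1/1*
~ [1] X move#6: -1:+1/0*
~ [0] end (terminal -1, O#7); searched 10 to 10
compare (X): move=-1 vs pass=+1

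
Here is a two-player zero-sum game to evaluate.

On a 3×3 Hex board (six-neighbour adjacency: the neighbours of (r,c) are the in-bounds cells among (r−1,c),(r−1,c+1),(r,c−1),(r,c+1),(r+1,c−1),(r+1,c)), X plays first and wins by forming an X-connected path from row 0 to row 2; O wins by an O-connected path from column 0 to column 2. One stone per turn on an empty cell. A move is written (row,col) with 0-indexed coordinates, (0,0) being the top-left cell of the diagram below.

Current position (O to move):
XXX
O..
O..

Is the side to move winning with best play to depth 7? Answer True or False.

p1 O@[XXX/O../O..]: (1,1)[XXX/OO./O..]-1 (1,2)[XXX/O.O/O..]+1* (2,1)[XXX/O../OO.]+1 (2,2)[XXX/O../O.O]-1
p2 X@[XXX/O.O/O..]: (1,1)[XXX/OXO/O..]-1* (2,1)[XXX/O.O/OX.]-1 (2,2)[XXX/O.O/O.X]-1
p3 O@[XXX/OXO/O..]: (2,1)[XXX/OXO/OO.]+1* (2,2)[XXX/OXO/O.O]-1
p4 X@[XXX/OXO/OO.] terminal -1; root [XXX/O../O..] d7

O winning at [XXX/O../O..]: True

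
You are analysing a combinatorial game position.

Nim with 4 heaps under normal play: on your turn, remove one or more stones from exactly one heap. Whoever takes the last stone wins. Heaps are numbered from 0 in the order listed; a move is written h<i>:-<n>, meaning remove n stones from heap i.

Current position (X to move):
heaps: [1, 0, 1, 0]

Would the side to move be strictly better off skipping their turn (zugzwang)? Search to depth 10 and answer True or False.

[(1,0,1,0)] X move#1: h0:-1:-1/(0,0,1,0)*, h2:-1:-1/(1,0,0,0)
[(0,0,1,0)] O move#2: h2:-1:+1/(0,0,0,0)*
[(0,0,0,0)] end (terminal -1, X#3); searched (1,0,1,0) to 10
if X skipped the turn, O would face:
~ [(1,0,1,0)] O move#1: h0:-1:-1/(0,0,1,0)*, h2:-1:-1/(1,0,0,0)
~ [(0,0,1,0)] X move#2: h2:-1:+1/(0,0,0,0)*
~ [(0,0,0,0)] end (terminal -1, O#3); searched (1,0,1,0) to 10
compare (X): move=-1 vs pass=+1

zugzwang((1,0,1,0), X) = True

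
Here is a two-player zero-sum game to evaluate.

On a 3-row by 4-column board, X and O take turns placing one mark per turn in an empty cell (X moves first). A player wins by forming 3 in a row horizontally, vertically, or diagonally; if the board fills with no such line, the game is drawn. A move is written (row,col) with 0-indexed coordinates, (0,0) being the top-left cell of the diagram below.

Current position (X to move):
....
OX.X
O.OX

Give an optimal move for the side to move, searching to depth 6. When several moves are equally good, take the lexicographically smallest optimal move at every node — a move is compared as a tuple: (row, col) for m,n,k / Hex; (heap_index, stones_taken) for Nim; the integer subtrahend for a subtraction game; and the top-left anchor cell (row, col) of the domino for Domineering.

[..../OX.X/O.OX] X move#1: (0,0):-1/X.../OX.X/O.OX, (0,1):-1/.X../OX.X/O.OX, (0,2):-1/..X./OX.X/O.OX, (0,3):+1/...X/OX.X/O.OX*, (1,2):+1/..../OXXX/O.OX, (2,1):-1/..../OX.X/OXOX
[...X/OX.X/O.OX] end (terminal -1, O#2); searched ..../OX.X/O.OX to 6

X's best at [..../OX.X/O.OX]: (0,3)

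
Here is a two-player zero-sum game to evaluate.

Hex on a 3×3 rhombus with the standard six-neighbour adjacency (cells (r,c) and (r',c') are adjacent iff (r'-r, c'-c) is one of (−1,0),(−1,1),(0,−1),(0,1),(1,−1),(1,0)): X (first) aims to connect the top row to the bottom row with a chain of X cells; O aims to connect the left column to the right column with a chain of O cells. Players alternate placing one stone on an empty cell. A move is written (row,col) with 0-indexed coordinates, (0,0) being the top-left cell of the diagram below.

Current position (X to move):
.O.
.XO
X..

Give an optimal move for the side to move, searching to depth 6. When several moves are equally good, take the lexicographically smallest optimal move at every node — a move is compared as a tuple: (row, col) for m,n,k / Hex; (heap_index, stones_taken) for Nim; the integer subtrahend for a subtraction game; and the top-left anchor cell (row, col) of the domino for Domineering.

X's best at [.O./.XO/X..]: (0,0)

p1 X@[.O./.XO/X..]: (0,0)[XO./.XO/X..]+1* (0,2)[.OX/.XO/X..]+1 (1,0)[.O./XXO/X..]+1 (2,1)[.O./.XO/XX.]-1 (2,2)[.O./.XO/X.X]-1
p2 O@[XO./.XO/X..]: (0,2)[XOO/.XO/X..]-1* (1,0)[XO./OXO/X..]-1 (2,1)[XO./.XO/XO.]-1 (2,2)[XO./.XO/X.O]-1
p3 X@[XOO/.XO/X..]: (1,0)[XOO/XXO/X..]+1* (2,1)[XOO/.XO/XX.]-1 (2,2)[XOO/.XO/X.X]-1
p4 O@[XOO/XXO/X..] terminal -1; root [.O./.XO/X..] d6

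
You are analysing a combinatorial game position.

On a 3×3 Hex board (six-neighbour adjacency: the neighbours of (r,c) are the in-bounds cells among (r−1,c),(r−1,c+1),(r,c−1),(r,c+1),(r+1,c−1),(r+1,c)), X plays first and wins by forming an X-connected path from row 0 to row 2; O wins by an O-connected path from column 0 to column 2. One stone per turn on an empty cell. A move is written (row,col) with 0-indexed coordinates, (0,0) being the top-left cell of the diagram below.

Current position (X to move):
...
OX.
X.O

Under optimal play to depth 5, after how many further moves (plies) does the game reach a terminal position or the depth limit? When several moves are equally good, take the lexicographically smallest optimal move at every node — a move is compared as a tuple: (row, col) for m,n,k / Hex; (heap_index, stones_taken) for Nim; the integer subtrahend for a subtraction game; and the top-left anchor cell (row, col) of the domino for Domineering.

ply 1, X at .../OX./X.O | (0,0)=+1→X../OX./X.O*; (0,1)=+1→.X./OX./X.O; (0,2)=+1→..X/OX./X.O; (1,2)=+1→.../OXX/X.O; (2,1)=+1→.../OX./XXO
ply 2, O at X../OX./X.O | (0,1)=-1→XO./OX./X.O*; (0,2)=-1→X.O/OX./X.O; (1,2)=-1→X../OXO/X.O; (2,1)=-1→X../OX./XOO
ply 3, X at XO./OX./X.O | (0,2)=+1→XOX/OX./X.O*; (1,2)=-1→XO./OXX/X.O; (2,1)=-1→XO./OX./XXO
ply 4: XOX/OX./X.O is terminal -1 (O); from .../OX./X.O depth 5

PV length from [.../OX./X.O]: 3 plies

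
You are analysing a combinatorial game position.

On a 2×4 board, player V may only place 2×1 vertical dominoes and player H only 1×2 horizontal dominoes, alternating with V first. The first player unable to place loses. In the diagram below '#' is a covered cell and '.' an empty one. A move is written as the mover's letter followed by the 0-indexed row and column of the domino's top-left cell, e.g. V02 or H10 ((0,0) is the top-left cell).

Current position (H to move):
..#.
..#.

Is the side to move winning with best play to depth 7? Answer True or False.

ply 1, H at ..#./..#. | H00=+1→###./..#.*; H10=+1→..#./###.
ply 2, V at ###./..#. | V03=-1→####/..##*
ply 3, H at ####/..## | H10=+1→####/####*
ply 4: ####/#### is terminal -1 (V); from ..#./..#. depth 7

H winning at [..#./..#.]: True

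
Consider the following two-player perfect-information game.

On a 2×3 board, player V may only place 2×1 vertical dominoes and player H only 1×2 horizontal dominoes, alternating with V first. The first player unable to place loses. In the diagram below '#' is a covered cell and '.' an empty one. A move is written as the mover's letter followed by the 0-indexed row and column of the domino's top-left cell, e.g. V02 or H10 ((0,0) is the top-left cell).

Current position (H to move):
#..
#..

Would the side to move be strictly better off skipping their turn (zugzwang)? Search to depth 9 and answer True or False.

zugzwang(#../#.., H) = False

[#../#..] H move#1: H01:+1/###/#..*, H11:+1/#../###
[###/#..] end (terminal -1, V#2); searched #../#.. to 9
if H skipped the turn, V would face:
~ [#../#..] V move#1: V01:+1/##./##.*, V02:+1/#.#/#.#
~ [##./##.] end (terminal -1, H#2); searched #../#.. to 9
compare (H): move=+1 vs pass=-1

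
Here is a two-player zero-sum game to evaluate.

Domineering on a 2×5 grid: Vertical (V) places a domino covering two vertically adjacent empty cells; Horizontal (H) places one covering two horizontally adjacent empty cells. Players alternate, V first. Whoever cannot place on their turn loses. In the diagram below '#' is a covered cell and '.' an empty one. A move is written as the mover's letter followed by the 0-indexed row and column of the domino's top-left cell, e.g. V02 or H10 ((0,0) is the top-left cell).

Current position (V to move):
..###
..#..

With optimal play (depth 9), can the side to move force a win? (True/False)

V winning at [..###/..#..]: True

[..###/..#..] V move#1: V00:+1/#.###/#.#..*, V01:+1/.####/.##..
[#.###/#.#..] H move#2: H13:-1/#.###/#.###*
[#.###/#.###] V move#3: V01:+1/#####/#####*
[#####/#####] end (terminal -1, H#4); searched ..###/..#.. to 9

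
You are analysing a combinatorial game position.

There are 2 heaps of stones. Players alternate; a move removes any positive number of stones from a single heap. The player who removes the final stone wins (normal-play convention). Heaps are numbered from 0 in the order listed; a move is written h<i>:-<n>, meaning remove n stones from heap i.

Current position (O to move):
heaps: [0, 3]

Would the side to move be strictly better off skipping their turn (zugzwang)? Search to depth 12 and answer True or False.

zugzwang((0,3), O) = False

p1 O@[(0,3)]: h1:-1[(0,2)]-1 h1:-2[(0,1)]-1 h1:-3[(0,0)]+1*
p2 X@[(0,0)] terminal -1; root [(0,3)] d12
suppose O passes — search the same position with X to move:
pass> p1 X@[(0,3)]: h1:-1[(0,2)]-1 h1:-2[(0,1)]-1 h1:-3[(0,0)]+1*
pass> p2 O@[(0,0)] terminal -1; root [(0,3)] d12
for O: play +1, pass -1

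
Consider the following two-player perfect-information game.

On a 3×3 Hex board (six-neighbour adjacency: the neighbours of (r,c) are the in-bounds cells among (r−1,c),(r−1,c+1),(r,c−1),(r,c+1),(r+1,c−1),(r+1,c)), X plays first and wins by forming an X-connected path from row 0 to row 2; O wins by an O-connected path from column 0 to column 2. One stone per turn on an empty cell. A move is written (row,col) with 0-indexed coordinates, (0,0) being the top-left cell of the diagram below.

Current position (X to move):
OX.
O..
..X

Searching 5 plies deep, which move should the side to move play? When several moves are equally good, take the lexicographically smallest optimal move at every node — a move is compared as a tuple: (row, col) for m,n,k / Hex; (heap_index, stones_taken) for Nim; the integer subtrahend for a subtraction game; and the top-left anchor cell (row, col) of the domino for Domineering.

X's best at [OX./O../..X]: (0,2)

ply 1, X at OX./O../..X | (0,2)=+1→OXX/O../..X*; (1,1)=+1→OX./OX./..X; (1,2)=+1→OX./O.X/..X; (2,0)=-1→OX./O../X.X; (2,1)=-1→OX./O../.XX
ply 2, O at OXX/O../..X | (1,1)=-1→OXX/OO./..X*; (1,2)=-1→OXX/O.O/..X; (2,0)=-1→OXX/O../O.X; (2,1)=-1→OXX/O../.OX
ply 3, X at OXX/OO./..X | (1,2)=+1→OXX/OOX/..X*; (2,0)=-1→OXX/OO./X.X; (2,1)=-1→OXX/OO./.XX
ply 4: OXX/OOX/..X is terminal -1 (O); from OX./O../..X depth 5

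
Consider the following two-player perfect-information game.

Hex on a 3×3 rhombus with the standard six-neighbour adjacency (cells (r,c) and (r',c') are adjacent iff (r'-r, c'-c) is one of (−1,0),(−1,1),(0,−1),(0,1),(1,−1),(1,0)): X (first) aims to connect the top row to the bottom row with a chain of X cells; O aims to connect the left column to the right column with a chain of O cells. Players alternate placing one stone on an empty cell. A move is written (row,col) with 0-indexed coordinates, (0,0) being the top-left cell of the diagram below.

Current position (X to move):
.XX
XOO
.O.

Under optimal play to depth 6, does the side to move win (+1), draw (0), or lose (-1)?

p1 X@[.XX/XOO/.O.]: (0,0)[XXX/XOO/.O.]-1 (2,0)[.XX/XOO/XO.]+1* (2,2)[.XX/XOO/.OX]-1
p2 O@[.XX/XOO/XO.] terminal -1; root [.XX/XOO/.O.] d6

value(.XX/XOO/.O., X) = +1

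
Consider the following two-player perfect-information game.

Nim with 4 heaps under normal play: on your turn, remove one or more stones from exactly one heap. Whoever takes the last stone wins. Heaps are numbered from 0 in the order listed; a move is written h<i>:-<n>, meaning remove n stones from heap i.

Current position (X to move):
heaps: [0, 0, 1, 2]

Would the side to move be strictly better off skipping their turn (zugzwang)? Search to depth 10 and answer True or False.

zugzwang((0,0,1,2), X) = False

ply 1, X at (0,0,1,2) | h2:-1=-1→(0,0,0,2); h3:-1=+1→(0,0,1,1)*; h3:-2=-1→(0,0,1,0)
ply 2, O at (0,0,1,1) | h2:-1=-1→(0,0,0,1)*; h3:-1=-1→(0,0,1,0)
ply 3, X at (0,0,0,1) | h3:-1=+1→(0,0,0,0)*
ply 4: (0,0,0,0) is terminal -1 (O); from (0,0,1,2) depth 10
suppose X passes — search the same position with O to move:
pass> ply 1, O at (0,0,1,2) | h2:-1=-1→(0,0,0,2); h3:-1=+1→(0,0,1,1)*; h3:-2=-1→(0,0,1,0)
pass> ply 2, X at (0,0,1,1) | h2:-1=-1→(0,0,0,1)*; h3:-1=-1→(0,0,1,0)
pass> ply 3, O at (0,0,0,1) | h3:-1=+1→(0,0,0,0)*
pass> ply 4: (0,0,0,0) is terminal -1 (X); from (0,0,1,2) depth 10
for X: play +1, pass -1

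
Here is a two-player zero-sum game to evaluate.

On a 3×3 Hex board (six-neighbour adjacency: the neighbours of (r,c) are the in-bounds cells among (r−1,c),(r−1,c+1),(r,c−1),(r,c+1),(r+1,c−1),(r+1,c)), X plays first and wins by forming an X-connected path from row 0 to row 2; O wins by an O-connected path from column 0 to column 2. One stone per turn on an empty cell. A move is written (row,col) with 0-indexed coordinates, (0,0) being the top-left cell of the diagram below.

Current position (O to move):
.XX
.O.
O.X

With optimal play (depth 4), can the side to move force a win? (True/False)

O winning at [.XX/.O./O.X]: True

ply 1, O at .XX/.O./O.X | (0,0)=-1→OXX/.O./O.X; (1,0)=-1→.XX/OO./O.X; (1,2)=+1→.XX/.OO/O.X*; (2,1)=-1→.XX/.O./OOX
ply 2: .XX/.OO/O.X is terminal -1 (X); from .XX/.O./O.X depth 4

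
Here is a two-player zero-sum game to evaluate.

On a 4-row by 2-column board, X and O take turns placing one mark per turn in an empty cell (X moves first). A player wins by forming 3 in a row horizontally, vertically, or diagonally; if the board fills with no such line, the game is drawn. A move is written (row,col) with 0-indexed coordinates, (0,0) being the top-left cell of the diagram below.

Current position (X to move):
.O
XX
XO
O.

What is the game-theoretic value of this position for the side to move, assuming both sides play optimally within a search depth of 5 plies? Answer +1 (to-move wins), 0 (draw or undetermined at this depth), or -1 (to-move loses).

ply 1, X at .O/XX/XO/O. | (0,0)=+1→XO/XX/XO/O.*; (3,1)=+0→.O/XX/XO/OX
ply 2: XO/XX/XO/O. is terminal -1 (O); from .O/XX/XO/O. depth 5

value(.O/XX/XO/O., X) = +1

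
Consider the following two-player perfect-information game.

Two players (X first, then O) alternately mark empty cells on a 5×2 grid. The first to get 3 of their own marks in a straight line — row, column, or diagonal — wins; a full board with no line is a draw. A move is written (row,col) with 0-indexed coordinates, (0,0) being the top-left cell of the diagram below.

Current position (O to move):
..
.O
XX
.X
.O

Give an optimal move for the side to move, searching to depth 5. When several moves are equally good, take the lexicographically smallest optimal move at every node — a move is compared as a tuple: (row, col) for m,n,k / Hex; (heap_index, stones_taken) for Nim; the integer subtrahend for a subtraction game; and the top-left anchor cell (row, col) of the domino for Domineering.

O's best at [../.O/XX/.X/.O]: (1,0)

[../.O/XX/.X/.O] O move#1: (0,0):-1/O./.O/XX/.X/.O, (0,1):-1/.O/.O/XX/.X/.O, (1,0):+0/../OO/XX/.X/.O*, (3,0):+0/../.O/XX/OX/.O, (4,0):-1/../.O/XX/.X/OO
[../OO/XX/.X/.O] X move#2: (0,0):+0/X./OO/XX/.X/.O*, (0,1):+0/.X/OO/XX/.X/.O, (3,0):+0/../OO/XX/XX/.O, (4,0):+0/../OO/XX/.X/XO
[X./OO/XX/.X/.O] O move#3: (0,1):+0/XO/OO/XX/.X/.O*, (3,0):+0/X./OO/XX/OX/.O, (4,0):+0/X./OO/XX/.X/OO
[XO/OO/XX/.X/.O] X move#4: (3,0):+0/XO/OO/XX/XX/.O*, (4,0):+0/XO/OO/XX/.X/XO
[XO/OO/XX/XX/.O] O move#5: (4,0):+0/XO/OO/XX/XX/OO*
[XO/OO/XX/XX/OO] end (terminal +0, X#6); searched ../.O/XX/.X/.O to 5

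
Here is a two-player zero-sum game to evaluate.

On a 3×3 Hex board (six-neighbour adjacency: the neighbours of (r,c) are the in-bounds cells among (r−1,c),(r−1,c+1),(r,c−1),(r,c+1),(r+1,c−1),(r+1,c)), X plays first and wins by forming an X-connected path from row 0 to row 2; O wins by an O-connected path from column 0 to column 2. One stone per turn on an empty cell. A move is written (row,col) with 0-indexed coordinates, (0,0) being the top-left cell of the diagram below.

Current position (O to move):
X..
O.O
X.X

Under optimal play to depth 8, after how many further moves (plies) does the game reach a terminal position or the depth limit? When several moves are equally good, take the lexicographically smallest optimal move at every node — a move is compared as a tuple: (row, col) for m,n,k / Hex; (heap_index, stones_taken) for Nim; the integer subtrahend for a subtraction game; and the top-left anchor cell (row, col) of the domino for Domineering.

PV length from [X../O.O/X.X]: 3 plies

[X../O.O/X.X] O move#1: (0,1):+1/XO./O.O/X.X*, (0,2):+1/X.O/O.O/X.X, (1,1):+1/X../OOO/X.X, (2,1):-1/X../O.O/XOX
[XO./O.O/X.X] X move#2: (0,2):-1/XOX/O.O/X.X*, (1,1):-1/XO./OXO/X.X, (2,1):-1/XO./O.O/XXX
[XOX/O.O/X.X] O move#3: (1,1):+1/XOX/OOO/X.X*, (2,1):-1/XOX/O.O/XOX
[XOX/OOO/X.X] end (terminal -1, X#4); searched X../O.O/X.X to 8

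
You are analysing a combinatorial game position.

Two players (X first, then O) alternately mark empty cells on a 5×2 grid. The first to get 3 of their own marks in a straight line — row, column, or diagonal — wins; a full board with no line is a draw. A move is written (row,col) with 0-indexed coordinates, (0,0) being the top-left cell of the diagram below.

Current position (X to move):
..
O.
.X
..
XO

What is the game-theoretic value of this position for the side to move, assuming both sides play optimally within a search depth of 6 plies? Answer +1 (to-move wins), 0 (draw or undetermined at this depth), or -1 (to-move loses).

value(../O./.X/../XO, X) = +1

p1 X@[../O./.X/../XO]: (0,0)[X./O./.X/../XO]+0 (0,1)[.X/O./.X/../XO]+0 (1,1)[../OX/.X/../XO]+1* (2,0)[../O./XX/../XO]+1 (3,0)[../O./.X/X./XO]+0 (3,1)[../O./.X/.X/XO]+0
p2 O@[../OX/.X/../XO]: (0,0)[O./OX/.X/../XO]-1* (0,1)[.O/OX/.X/../XO]-1 (2,0)[../OX/OX/../XO]-1 (3,0)[../OX/.X/O./XO]-1 (3,1)[../OX/.X/.O/XO]-1
p3 X@[O./OX/.X/../XO]: (0,1)[OX/OX/.X/../XO]+1* (2,0)[O./OX/XX/../XO]+1 (3,0)[O./OX/.X/X./XO]-1 (3,1)[O./OX/.X/.X/XO]+1
p4 O@[OX/OX/.X/../XO] terminal -1; root [../O./.X/../XO] d6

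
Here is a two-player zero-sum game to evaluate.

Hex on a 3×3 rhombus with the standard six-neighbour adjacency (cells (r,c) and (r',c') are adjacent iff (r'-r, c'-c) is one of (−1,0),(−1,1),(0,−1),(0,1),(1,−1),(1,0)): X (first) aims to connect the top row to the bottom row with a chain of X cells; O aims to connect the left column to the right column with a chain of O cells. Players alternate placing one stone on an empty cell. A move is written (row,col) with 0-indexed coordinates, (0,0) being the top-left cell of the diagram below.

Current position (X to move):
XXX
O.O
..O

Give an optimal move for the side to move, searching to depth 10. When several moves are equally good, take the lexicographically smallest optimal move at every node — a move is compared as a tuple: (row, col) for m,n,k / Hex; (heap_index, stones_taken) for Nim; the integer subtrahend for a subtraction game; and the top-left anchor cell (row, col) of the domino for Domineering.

ply 1, X at XXX/O.O/..O | (1,1)=+1→XXX/OXO/..O*; (2,0)=-1→XXX/O.O/X.O; (2,1)=-1→XXX/O.O/.XO
ply 2, O at XXX/OXO/..O | (2,0)=-1→XXX/OXO/O.O*; (2,1)=-1→XXX/OXO/.OO
ply 3, X at XXX/OXO/O.O | (2,1)=+1→XXX/OXO/OXO*
ply 4: XXX/OXO/OXO is terminal -1 (O); from XXX/O.O/..O depth 10

X's best at [XXX/O.O/..O]: (1,1)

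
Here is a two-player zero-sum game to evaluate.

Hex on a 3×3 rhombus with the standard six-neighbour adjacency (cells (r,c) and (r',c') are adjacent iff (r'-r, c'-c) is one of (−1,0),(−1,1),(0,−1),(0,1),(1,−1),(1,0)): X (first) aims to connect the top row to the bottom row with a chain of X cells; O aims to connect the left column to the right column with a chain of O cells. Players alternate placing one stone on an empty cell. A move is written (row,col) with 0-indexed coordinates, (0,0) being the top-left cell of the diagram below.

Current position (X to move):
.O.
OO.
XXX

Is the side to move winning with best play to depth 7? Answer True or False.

X winning at [.O./OO./XXX]: False

ply 1, X at .O./OO./XXX | (0,0)=-1→XO./OO./XXX*; (0,2)=-1→.OX/OO./XXX; (1,2)=-1→.O./OOX/XXX
ply 2, O at XO./OO./XXX | (0,2)=+1→XOO/OO./XXX*; (1,2)=+1→XO./OOO/XXX
ply 3: XOO/OO./XXX is terminal -1 (X); from .O./OO./XXX depth 7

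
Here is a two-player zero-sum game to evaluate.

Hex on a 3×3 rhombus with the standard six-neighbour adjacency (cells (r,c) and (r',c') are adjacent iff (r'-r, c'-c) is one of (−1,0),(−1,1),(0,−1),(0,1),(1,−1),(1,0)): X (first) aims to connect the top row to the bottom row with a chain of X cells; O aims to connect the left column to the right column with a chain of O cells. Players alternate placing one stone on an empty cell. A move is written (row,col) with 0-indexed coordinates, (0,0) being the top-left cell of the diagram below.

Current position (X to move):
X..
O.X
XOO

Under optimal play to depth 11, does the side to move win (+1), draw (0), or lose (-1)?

p1 X@[X../O.X/XOO]: (0,1)[XX./O.X/XOO]-1 (0,2)[X.X/O.X/XOO]-1 (1,1)[X../OXX/XOO]+1*
p2 O@[X../OXX/XOO]: (0,1)[XO./OXX/XOO]-1* (0,2)[X.O/OXX/XOO]-1
p3 X@[XO./OXX/XOO]: (0,2)[XOX/OXX/XOO]+1*
p4 O@[XOX/OXX/XOO] terminal -1; root [X../O.X/XOO] d11

value(X../O.X/XOO, X) = +1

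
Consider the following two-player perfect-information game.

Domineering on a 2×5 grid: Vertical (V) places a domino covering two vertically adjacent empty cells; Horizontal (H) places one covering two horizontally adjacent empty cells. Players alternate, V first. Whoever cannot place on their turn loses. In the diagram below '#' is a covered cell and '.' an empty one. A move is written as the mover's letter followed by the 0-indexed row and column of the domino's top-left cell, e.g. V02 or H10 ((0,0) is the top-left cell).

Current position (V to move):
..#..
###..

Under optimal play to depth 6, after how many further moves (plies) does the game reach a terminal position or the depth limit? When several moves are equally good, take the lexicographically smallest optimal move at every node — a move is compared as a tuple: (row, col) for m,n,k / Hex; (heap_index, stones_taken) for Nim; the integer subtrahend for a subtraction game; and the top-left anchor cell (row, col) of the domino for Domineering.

PV length from [..#../###..]: 3 plies

[..#../###..] V move#1: V03:+1/..##./####.*, V04:+1/..#.#/###.#
[..##./####.] H move#2: H00:-1/####./####.*
[####./####.] V move#3: V04:+1/#####/#####*
[#####/#####] end (terminal -1, H#4); searched ..#../###.. to 6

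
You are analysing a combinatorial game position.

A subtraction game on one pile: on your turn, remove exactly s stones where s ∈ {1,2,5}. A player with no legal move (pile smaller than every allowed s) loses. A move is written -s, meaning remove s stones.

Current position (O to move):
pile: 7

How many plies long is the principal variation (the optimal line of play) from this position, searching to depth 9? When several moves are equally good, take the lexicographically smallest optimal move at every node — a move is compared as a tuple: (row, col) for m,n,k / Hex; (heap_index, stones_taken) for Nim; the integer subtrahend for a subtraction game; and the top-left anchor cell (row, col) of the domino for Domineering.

PV length from [7]: 5 plies

[7] O move#1: -1:+1/6*, -2:-1/5, -5:-1/2
[6] X move#2: -1:-1/5*, -2:-1/4, -5:-1/1
[5] O move#3: -1:-1/4, -2:+1/3*, -5:+1/0
[3] X move#4: -1:-1/2*, -2:-1/1
[2] O move#5: -1:-1/1, -2:+1/0*
[0] end (terminal -1, X#6); searched 7 to 9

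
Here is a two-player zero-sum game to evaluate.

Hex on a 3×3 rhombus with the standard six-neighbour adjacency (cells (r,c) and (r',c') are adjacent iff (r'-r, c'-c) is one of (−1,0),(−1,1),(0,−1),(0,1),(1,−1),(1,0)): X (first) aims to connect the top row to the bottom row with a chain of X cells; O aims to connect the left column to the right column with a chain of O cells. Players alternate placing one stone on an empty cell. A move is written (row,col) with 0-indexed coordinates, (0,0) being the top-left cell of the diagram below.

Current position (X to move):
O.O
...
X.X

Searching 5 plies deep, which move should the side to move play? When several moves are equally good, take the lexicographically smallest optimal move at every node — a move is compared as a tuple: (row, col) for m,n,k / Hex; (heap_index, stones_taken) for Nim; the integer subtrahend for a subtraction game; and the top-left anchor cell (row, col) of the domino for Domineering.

X's best at [O.O/.../X.X]: (0,1)

p1 X@[O.O/.../X.X]: (0,1)[OXO/.../X.X]+1* (1,0)[O.O/X../X.X]-1 (1,1)[O.O/.X./X.X]-1 (1,2)[O.O/..X/X.X]-1 (2,1)[O.O/.../XXX]-1
p2 O@[OXO/.../X.X]: (1,0)[OXO/O../X.X]-1* (1,1)[OXO/.O./X.X]-1 (1,2)[OXO/..O/X.X]-1 (2,1)[OXO/.../XOX]-1
p3 X@[OXO/O../X.X]: (1,1)[OXO/OX./X.X]+1* (1,2)[OXO/O.X/X.X]-1 (2,1)[OXO/O../XXX]-1
p4 O@[OXO/OX./X.X] terminal -1; root [O.O/.../X.X] d5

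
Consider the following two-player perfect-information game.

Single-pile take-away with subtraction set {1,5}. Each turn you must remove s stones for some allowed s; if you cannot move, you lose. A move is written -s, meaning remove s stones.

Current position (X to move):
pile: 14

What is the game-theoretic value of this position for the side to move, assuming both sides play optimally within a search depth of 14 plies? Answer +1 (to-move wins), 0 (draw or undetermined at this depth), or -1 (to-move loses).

value(14, X) = -1

ply 1, X at 14 | -1=-1→13*; -5=-1→9
ply 2, O at 13 | -1=+1→12*; -5=+1→8
ply 3, X at 12 | -1=-1→11*; -5=-1→7
ply 4, O at 11 | -1=+1→10*; -5=+1→6
ply 5, X at 10 | -1=-1→9*; -5=-1→5
ply 6, O at 9 | -1=+1→8*; -5=+1→4
ply 7, X at 8 | -1=-1→7*; -5=-1→3
ply 8, O at 7 | -1=+1→6*; -5=+1→2
ply 9, X at 6 | -1=-1→5*; -5=-1→1
ply 10, O at 5 | -1=+1→4*; -5=+1→0
ply 11, X at 4 | -1=-1→3*
ply 12, O at 3 | -1=+1→2*
ply 13, X at 2 | -1=-1→1*
ply 14, O at 1 | -1=+1→0*
ply 15: 0 is terminal -1 (X); from 14 depth 14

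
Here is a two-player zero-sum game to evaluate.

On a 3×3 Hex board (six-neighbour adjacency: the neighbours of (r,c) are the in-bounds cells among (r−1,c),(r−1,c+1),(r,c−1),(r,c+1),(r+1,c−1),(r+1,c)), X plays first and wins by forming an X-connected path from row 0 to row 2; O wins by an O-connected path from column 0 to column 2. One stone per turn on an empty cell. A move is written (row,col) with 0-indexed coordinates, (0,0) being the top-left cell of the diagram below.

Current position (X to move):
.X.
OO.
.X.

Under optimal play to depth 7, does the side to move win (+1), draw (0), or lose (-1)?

value(.X./OO./.X., X) = -1

[.X./OO./.X.] X move#1: (0,0):-1/XX./OO./.X.*, (0,2):-1/.XX/OO./.X., (1,2):-1/.X./OOX/.X., (2,0):-1/.X./OO./XX., (2,2):-1/.X./OO./.XX
[XX./OO./.X.] O move#2: (0,2):+1/XXO/OO./.X.*, (1,2):+1/XX./OOO/.X., (2,0):+1/XX./OO./OX., (2,2):+1/XX./OO./.XO
[XXO/OO./.X.] end (terminal -1, X#3); searched .X./OO./.X. to 7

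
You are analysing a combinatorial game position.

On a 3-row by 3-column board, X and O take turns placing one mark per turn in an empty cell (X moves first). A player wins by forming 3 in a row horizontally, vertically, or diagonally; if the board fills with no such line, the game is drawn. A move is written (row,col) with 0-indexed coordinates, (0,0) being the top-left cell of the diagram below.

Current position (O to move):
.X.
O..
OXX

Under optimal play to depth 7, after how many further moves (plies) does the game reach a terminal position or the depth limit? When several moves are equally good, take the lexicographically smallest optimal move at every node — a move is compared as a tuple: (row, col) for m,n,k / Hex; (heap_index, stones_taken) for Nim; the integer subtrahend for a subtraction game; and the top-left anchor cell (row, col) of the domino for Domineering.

[.X./O../OXX] O move#1: (0,0):+1/OX./O../OXX*, (0,2):-1/.XO/O../OXX, (1,1):+1/.X./OO./OXX, (1,2):-1/.X./O.O/OXX
[OX./O../OXX] end (terminal -1, X#2); searched .X./O../OXX to 7

PV length from [.X./O../OXX]: 1 ply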